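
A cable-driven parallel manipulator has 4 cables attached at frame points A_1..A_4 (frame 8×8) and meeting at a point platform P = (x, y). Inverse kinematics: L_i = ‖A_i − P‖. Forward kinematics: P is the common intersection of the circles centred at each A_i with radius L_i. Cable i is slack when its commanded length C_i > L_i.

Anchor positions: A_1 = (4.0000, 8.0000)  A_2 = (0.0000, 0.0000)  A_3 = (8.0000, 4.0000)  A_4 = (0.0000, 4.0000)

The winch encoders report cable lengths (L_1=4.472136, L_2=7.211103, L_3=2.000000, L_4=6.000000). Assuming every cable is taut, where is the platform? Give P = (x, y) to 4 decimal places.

(6.0000, 4.0000)

expand ‖A_i−P‖²=L_i² and subtract eq 1 (c_i ≔ ‖A_i‖²−L_i²)
c_1 = 16.0000+64.0000−20.0000 = 60.0000
eq1−eq2 → [8.0000  16.0000]·P = 112.0000
eq1−eq3 → [-8.0000  8.0000]·P = -16.0000
eq1−eq4 → [8.0000  8.0000]·P = 80.0000
2×2 solve → P = (6.0000, 4.0000)
check cable 4: ‖A_4−P‖² = 36.0000 ≈ L_4² = 36.0000 ✓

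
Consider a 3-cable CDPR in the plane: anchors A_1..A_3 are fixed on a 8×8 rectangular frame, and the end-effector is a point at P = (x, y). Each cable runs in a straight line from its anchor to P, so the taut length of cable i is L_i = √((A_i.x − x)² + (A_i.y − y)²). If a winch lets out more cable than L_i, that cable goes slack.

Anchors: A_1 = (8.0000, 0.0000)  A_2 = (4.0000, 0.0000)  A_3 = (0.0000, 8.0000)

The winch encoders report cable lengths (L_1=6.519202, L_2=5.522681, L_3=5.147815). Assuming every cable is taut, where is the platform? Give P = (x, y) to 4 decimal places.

(4.5000, 5.5000)

expand ‖A_i−P‖²=L_i² and subtract eq 1 (c_i ≔ ‖A_i‖²−L_i²)
c_1 = 64.0000+0.0000−42.5000 = 21.5000
eq1−eq2 → [8.0000  0.0000]·P = 36.0000
eq1−eq3 → [16.0000  -16.0000]·P = -16.0000
2×2 solve → P = (4.5000, 5.5000)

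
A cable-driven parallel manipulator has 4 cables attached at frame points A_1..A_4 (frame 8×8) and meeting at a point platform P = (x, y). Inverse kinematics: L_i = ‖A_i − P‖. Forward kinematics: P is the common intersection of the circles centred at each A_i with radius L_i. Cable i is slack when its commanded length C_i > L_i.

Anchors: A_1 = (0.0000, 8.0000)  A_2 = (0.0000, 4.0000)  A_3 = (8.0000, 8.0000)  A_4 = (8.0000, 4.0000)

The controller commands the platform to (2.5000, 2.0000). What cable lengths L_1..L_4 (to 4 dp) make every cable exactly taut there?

L_1: Δ = A_1−P = (-2.5000, 6.0000) → ‖Δ‖ = √42.2500 = 6.5000
L_2: Δ = A_2−P = (-2.5000, 2.0000) → ‖Δ‖ = √10.2500 = 3.2016
L_3: Δ = A_3−P = (5.5000, 6.0000) → ‖Δ‖ = √66.2500 = 8.1394
L_4: Δ = A_4−P = (5.5000, 2.0000) → ‖Δ‖ = √34.2500 = 5.8523

(6.5000, 3.2016, 8.1394, 5.8523)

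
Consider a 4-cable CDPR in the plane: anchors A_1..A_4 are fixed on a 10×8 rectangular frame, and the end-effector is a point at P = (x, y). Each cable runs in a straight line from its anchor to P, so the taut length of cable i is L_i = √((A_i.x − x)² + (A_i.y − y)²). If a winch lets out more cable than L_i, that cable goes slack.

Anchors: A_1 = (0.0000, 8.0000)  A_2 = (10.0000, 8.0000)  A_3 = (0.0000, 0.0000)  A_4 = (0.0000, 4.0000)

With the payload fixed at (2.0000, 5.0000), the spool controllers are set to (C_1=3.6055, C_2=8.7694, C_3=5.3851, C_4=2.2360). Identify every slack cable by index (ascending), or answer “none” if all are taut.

2

cable 1: L_1 = ‖A_1−P‖ = 3.6056;  C_1 = 3.6055 → taut
cable 2: L_2 = ‖A_2−P‖ = 8.5440;  C_2 = 8.7694 → slack
cable 3: L_3 = ‖A_3−P‖ = 5.3852;  C_3 = 5.3851 → taut
cable 4: L_4 = ‖A_4−P‖ = 2.2361;  C_4 = 2.2360 → taut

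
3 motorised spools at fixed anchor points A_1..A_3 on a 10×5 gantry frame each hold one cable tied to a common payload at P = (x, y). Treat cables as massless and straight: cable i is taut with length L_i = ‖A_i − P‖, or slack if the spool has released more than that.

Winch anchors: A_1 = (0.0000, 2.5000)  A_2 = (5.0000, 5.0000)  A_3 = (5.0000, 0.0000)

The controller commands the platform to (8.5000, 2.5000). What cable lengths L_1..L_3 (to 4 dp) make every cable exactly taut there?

(8.5000, 4.3012, 4.3012)

cable 1: Δx=-8.5000, Δy=0.0000; L_1 = √(Δx²+Δy²) = 8.5000
cable 2: Δx=-3.5000, Δy=2.5000; L_2 = √(Δx²+Δy²) = 4.3012
cable 3: Δx=-3.5000, Δy=-2.5000; L_3 = √(Δx²+Δy²) = 4.3012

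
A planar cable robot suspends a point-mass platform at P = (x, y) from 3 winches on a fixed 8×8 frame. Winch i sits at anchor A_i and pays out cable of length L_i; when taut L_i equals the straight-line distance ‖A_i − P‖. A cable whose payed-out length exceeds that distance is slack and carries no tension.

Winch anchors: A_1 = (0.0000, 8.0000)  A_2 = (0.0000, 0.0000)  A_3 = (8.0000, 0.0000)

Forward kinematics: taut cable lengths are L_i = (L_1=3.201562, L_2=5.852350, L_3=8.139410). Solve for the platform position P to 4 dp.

expand ‖A_i−P‖²=L_i² and subtract eq 1 (q_i ≔ ‖A_i‖²−L_i²)
q_1 = 0.0000+64.0000−10.2500 = 53.7500
eq1−eq2 → [0.0000  16.0000]·P = 88.0000
eq1−eq3 → [-16.0000  16.0000]·P = 56.0000
2×2 solve → P = (2.0000, 5.5000)

(2.0000, 5.5000)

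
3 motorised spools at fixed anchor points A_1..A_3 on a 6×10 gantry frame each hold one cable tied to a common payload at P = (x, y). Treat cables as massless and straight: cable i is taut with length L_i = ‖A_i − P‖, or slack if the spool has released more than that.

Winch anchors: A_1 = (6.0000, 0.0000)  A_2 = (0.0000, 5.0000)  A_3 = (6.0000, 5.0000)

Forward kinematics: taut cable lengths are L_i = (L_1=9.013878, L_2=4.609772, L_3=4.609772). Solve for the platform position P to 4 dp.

each cable: (A_i−P)·(A_i−P) = L_i²; let c_i = ‖A_i‖²−L_i²
c_1 = 36.0000+0.0000−81.2500 = -45.2500
row 1: 12.0000x − 10.0000y = -49.0000  (c_2=3.7500)
row 2: 0.0000x − 10.0000y = -85.0000  (c_3=39.7500)
Cramer on rows 1–2 → x = 3.0000, y = 8.5000

(3.0000, 8.5000)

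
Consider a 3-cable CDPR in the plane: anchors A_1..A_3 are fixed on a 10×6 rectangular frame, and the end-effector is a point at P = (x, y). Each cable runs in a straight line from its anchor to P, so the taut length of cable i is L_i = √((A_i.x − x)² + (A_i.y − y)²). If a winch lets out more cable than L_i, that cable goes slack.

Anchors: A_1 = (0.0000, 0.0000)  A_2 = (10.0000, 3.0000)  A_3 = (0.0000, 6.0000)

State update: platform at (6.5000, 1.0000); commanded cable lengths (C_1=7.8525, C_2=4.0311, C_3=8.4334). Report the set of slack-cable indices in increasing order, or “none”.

1, 3

i=1: geometric 6.5765 vs commanded 7.8525 ⇒ slack
i=2: geometric 4.0311 vs commanded 4.0311 ⇒ taut
i=3: geometric 8.2006 vs commanded 8.4334 ⇒ slack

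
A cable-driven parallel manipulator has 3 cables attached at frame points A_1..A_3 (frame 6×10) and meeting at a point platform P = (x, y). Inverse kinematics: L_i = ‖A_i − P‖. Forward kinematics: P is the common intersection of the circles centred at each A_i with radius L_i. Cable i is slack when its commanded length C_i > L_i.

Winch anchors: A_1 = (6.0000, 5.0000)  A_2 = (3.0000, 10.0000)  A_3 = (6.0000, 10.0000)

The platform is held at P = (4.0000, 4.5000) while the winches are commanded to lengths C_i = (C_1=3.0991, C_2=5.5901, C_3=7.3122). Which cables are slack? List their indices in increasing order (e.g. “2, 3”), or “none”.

i=1: geometric 2.0616 vs commanded 3.0991 ⇒ slack
i=2: geometric 5.5902 vs commanded 5.5901 ⇒ taut
i=3: geometric 5.8523 vs commanded 7.3122 ⇒ slack

1, 3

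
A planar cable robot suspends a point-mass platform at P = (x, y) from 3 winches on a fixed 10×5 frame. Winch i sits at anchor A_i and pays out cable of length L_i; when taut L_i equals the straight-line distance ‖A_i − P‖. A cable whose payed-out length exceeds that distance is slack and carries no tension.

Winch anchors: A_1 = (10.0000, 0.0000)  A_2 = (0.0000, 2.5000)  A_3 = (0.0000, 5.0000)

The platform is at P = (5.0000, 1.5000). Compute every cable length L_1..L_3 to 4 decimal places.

L_1 = √((10.0000−5.0000)² + (0.0000−1.5000)²) = 5.2202
L_2 = √((0.0000−5.0000)² + (2.5000−1.5000)²) = 5.0990
L_3 = √((0.0000−5.0000)² + (5.0000−1.5000)²) = 6.1033

(5.2202, 5.0990, 6.1033)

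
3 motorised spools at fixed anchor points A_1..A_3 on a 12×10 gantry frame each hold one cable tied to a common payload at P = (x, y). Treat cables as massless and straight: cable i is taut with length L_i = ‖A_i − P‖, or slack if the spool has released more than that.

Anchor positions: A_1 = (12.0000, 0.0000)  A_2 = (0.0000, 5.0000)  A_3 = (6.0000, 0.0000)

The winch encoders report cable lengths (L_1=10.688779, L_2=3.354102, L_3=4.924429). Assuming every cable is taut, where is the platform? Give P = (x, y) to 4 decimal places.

(1.5000, 2.0000)

circle eqns → linear via eq_j − eq_1; set k_j = A_j·A_j − L_j²
k_1 = 144.0000+0.0000−114.2500 = 29.7500
24.0000·x − 10.0000·y = k_1−k_2 = 16.0000
12.0000·x + 0.0000·y = k_1−k_3 = 18.0000
solve first two rows → x=1.5000, y=2.0000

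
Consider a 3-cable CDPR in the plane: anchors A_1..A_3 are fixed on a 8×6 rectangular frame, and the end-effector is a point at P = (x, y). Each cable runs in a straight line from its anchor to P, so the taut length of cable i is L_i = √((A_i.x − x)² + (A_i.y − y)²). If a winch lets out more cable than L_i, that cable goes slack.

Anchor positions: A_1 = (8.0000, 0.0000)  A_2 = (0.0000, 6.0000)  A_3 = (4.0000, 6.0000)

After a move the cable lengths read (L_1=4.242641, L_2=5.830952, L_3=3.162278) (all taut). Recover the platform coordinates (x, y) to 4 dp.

(5.0000, 3.0000)

expand ‖A_i−P‖²=L_i² and subtract eq 1 (q_i ≔ ‖A_i‖²−L_i²)
q_1 = 64.0000+0.0000−18.0000 = 46.0000
eq1−eq2 → [16.0000  -12.0000]·P = 44.0000
eq1−eq3 → [8.0000  -12.0000]·P = 4.0000
2×2 solve → P = (5.0000, 3.0000)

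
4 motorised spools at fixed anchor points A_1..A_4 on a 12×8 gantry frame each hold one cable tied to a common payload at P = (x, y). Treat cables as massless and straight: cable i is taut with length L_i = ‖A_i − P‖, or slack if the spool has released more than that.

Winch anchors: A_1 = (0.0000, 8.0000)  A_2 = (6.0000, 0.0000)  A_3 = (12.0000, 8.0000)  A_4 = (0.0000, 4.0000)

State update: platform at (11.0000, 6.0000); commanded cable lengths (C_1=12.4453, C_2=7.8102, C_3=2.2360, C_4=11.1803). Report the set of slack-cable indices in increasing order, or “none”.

i=1: geometric 11.1803 vs commanded 12.4453 ⇒ slack
i=2: geometric 7.8102 vs commanded 7.8102 ⇒ taut
i=3: geometric 2.2361 vs commanded 2.2360 ⇒ taut
i=4: geometric 11.1803 vs commanded 11.1803 ⇒ taut

1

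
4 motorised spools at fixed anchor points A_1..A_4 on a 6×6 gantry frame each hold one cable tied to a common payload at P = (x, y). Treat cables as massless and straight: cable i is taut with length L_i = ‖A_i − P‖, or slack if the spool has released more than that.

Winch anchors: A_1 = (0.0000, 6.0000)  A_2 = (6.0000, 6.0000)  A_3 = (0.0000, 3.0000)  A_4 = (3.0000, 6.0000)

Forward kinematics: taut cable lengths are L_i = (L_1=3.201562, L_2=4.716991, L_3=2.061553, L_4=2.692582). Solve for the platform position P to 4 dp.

(2.0000, 3.5000)

circle eqns → linear via eq_j − eq_1; set c_j = A_j·A_j − L_j²
c_1 = 0.0000+36.0000−10.2500 = 25.7500
-12.0000·x + 0.0000·y = c_1−c_2 = -24.0000
0.0000·x + 6.0000·y = c_1−c_3 = 21.0000
-6.0000·x + 0.0000·y = c_1−c_4 = -12.0000
solve first two rows → x=2.0000, y=3.5000
check cable 4: ‖A_4−P‖² = 7.2500 ≈ L_4² = 7.2500 ✓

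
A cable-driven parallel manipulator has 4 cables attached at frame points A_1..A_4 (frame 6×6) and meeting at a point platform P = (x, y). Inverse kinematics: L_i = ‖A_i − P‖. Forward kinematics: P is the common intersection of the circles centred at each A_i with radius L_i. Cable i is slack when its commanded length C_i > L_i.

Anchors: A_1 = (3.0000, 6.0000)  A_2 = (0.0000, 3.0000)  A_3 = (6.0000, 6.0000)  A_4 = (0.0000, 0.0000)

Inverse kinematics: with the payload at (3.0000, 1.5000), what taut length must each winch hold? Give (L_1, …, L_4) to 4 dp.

L_1 = √((3.0000−3.0000)² + (6.0000−1.5000)²) = 4.5000
L_2 = √((0.0000−3.0000)² + (3.0000−1.5000)²) = 3.3541
L_3 = √((6.0000−3.0000)² + (6.0000−1.5000)²) = 5.4083
L_4 = √((0.0000−3.0000)² + (0.0000−1.5000)²) = 3.3541

(4.5000, 3.3541, 5.4083, 3.3541)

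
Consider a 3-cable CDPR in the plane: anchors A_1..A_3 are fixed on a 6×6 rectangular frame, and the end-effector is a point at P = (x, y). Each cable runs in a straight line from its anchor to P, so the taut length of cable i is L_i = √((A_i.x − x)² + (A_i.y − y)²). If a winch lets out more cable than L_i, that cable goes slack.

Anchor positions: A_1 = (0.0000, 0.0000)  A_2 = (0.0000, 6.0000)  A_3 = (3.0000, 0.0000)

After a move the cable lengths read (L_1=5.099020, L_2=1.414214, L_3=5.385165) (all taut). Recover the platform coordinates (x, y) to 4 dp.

expand ‖A_i−P‖²=L_i² and subtract eq 1 (c_i ≔ ‖A_i‖²−L_i²)
c_1 = 0.0000+0.0000−26.0000 = -26.0000
eq1−eq2 → [0.0000  -12.0000]·P = -60.0000
eq1−eq3 → [-6.0000  0.0000]·P = -6.0000
2×2 solve → P = (1.0000, 5.0000)

(1.0000, 5.0000)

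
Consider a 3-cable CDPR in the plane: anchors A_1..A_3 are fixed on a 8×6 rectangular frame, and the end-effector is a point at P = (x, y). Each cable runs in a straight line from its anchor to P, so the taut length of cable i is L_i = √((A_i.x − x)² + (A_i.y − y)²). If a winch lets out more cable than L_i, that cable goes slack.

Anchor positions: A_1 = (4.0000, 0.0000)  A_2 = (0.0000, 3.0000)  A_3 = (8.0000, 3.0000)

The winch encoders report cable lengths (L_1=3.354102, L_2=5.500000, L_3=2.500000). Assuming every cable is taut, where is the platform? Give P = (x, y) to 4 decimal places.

each cable: (A_i−P)·(A_i−P) = L_i²; let c_i = ‖A_i‖²−L_i²
c_1 = 16.0000+0.0000−11.2500 = 4.7500
row 1: 8.0000x − 6.0000y = 26.0000  (c_2=-21.2500)
row 2: -8.0000x − 6.0000y = -62.0000  (c_3=66.7500)
Cramer on rows 1–2 → x = 5.5000, y = 3.0000

(5.5000, 3.0000)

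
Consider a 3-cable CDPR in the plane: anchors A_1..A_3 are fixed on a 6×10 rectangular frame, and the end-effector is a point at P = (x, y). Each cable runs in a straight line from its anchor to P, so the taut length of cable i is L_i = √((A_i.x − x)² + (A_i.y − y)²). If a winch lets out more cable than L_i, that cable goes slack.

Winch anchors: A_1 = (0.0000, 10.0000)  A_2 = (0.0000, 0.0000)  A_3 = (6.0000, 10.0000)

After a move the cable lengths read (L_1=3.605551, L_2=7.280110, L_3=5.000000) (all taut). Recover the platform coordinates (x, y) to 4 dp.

expand ‖A_i−P‖²=L_i² and subtract eq 1 (c_i ≔ ‖A_i‖²−L_i²)
c_1 = 0.0000+100.0000−13.0000 = 87.0000
eq1−eq2 → [0.0000  20.0000]·P = 140.0000
eq1−eq3 → [-12.0000  0.0000]·P = -24.0000
2×2 solve → P = (2.0000, 7.0000)

(2.0000, 7.0000)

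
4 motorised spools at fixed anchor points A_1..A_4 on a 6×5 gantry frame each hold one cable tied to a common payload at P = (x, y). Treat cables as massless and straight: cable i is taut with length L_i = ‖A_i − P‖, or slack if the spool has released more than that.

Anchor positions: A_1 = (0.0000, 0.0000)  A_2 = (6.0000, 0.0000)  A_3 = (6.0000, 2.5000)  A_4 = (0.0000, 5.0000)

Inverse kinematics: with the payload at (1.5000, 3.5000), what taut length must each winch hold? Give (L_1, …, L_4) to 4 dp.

L_1: Δ = A_1−P = (-1.5000, -3.5000) → ‖Δ‖ = √14.5000 = 3.8079
L_2: Δ = A_2−P = (4.5000, -3.5000) → ‖Δ‖ = √32.5000 = 5.7009
L_3: Δ = A_3−P = (4.5000, -1.0000) → ‖Δ‖ = √21.2500 = 4.6098
L_4: Δ = A_4−P = (-1.5000, 1.5000) → ‖Δ‖ = √4.5000 = 2.1213

(3.8079, 5.7009, 4.6098, 2.1213)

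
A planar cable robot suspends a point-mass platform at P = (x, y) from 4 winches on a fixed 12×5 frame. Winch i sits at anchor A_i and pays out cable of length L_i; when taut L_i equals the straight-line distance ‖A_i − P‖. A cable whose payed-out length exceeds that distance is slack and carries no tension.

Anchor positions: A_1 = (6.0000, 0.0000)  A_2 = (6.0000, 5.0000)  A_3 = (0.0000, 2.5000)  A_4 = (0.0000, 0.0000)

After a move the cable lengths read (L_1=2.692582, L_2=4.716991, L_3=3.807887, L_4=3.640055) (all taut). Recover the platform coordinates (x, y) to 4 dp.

expand ‖A_i−P‖²=L_i² and subtract eq 1 (c_i ≔ ‖A_i‖²−L_i²)
c_1 = 36.0000+0.0000−7.2500 = 28.7500
eq1−eq2 → [0.0000  -10.0000]·P = -10.0000
eq1−eq3 → [12.0000  -5.0000]·P = 37.0000
eq1−eq4 → [12.0000  0.0000]·P = 42.0000
2×2 solve → P = (3.5000, 1.0000)
check cable 4: ‖A_4−P‖² = 13.2500 ≈ L_4² = 13.2500 ✓

(3.5000, 1.0000)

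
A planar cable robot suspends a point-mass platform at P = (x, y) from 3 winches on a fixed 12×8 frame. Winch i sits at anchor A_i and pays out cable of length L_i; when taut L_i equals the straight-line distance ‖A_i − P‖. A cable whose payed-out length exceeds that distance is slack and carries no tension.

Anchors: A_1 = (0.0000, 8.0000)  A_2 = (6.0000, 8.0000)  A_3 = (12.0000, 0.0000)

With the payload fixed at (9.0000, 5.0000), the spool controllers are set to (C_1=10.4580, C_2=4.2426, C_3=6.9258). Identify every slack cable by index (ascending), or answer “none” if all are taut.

1, 3

i=1: geometric 9.4868 vs commanded 10.4580 ⇒ slack
i=2: geometric 4.2426 vs commanded 4.2426 ⇒ taut
i=3: geometric 5.8310 vs commanded 6.9258 ⇒ slack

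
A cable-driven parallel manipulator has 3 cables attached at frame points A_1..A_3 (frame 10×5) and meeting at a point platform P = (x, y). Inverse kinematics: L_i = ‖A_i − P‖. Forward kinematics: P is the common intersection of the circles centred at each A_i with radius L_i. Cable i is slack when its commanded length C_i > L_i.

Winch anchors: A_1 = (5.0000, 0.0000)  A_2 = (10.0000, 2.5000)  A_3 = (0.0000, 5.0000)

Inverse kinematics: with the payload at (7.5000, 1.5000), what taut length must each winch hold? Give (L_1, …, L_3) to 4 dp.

(2.9155, 2.6926, 8.2765)

cable 1: Δx=-2.5000, Δy=-1.5000; L_1 = √(Δx²+Δy²) = 2.9155
cable 2: Δx=2.5000, Δy=1.0000; L_2 = √(Δx²+Δy²) = 2.6926
cable 3: Δx=-7.5000, Δy=3.5000; L_3 = √(Δx²+Δy²) = 8.2765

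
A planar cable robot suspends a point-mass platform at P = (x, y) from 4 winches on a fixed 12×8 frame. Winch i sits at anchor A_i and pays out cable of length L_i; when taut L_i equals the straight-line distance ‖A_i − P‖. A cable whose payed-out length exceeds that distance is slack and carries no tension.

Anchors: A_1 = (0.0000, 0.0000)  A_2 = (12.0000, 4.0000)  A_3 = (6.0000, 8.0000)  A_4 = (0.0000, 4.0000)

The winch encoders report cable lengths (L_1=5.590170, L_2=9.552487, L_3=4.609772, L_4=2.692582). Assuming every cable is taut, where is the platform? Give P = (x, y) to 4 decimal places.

expand ‖A_i−P‖²=L_i² and subtract eq 1 (c_i ≔ ‖A_i‖²−L_i²)
c_1 = 0.0000+0.0000−31.2500 = -31.2500
eq1−eq2 → [-24.0000  -8.0000]·P = -100.0000
eq1−eq3 → [-12.0000  -16.0000]·P = -110.0000
eq1−eq4 → [0.0000  -8.0000]·P = -40.0000
2×2 solve → P = (2.5000, 5.0000)
check cable 4: ‖A_4−P‖² = 7.2500 ≈ L_4² = 7.2500 ✓

(2.5000, 5.0000)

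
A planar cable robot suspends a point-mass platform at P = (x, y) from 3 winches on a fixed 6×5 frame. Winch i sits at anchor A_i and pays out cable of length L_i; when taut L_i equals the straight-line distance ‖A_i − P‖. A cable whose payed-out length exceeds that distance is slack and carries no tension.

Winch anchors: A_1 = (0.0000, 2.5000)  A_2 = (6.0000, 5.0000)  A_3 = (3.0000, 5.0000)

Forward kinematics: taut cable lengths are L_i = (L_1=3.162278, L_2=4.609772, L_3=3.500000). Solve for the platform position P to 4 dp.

(3.0000, 1.5000)

expand ‖A_i−P‖²=L_i² and subtract eq 1 (c_i ≔ ‖A_i‖²−L_i²)
c_1 = 0.0000+6.2500−10.0000 = -3.7500
eq1−eq2 → [-12.0000  -5.0000]·P = -43.5000
eq1−eq3 → [-6.0000  -5.0000]·P = -25.5000
2×2 solve → P = (3.0000, 1.5000)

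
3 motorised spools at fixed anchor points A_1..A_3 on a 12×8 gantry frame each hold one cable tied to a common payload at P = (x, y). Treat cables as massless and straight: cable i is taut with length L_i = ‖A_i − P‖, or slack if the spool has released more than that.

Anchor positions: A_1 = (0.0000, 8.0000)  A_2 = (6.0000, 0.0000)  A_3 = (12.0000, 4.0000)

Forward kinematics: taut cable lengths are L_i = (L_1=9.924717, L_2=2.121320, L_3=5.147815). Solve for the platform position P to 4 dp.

expand ‖A_i−P‖²=L_i² and subtract eq 1 (c_i ≔ ‖A_i‖²−L_i²)
c_1 = 0.0000+64.0000−98.5000 = -34.5000
eq1−eq2 → [-12.0000  16.0000]·P = -66.0000
eq1−eq3 → [-24.0000  8.0000]·P = -168.0000
2×2 solve → P = (7.5000, 1.5000)

(7.5000, 1.5000)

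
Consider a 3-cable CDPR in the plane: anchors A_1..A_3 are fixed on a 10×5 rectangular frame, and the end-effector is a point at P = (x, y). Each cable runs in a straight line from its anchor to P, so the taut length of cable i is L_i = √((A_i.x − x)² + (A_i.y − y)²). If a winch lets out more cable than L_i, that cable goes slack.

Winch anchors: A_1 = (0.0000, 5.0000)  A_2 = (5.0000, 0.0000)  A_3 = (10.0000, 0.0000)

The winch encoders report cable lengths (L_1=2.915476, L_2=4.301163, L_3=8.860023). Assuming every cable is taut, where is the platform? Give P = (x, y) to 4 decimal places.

expand ‖A_i−P‖²=L_i² and subtract eq 1 (q_i ≔ ‖A_i‖²−L_i²)
q_1 = 0.0000+25.0000−8.5000 = 16.5000
eq1−eq2 → [-10.0000  10.0000]·P = 10.0000
eq1−eq3 → [-20.0000  10.0000]·P = -5.0000
2×2 solve → P = (1.5000, 2.5000)

(1.5000, 2.5000)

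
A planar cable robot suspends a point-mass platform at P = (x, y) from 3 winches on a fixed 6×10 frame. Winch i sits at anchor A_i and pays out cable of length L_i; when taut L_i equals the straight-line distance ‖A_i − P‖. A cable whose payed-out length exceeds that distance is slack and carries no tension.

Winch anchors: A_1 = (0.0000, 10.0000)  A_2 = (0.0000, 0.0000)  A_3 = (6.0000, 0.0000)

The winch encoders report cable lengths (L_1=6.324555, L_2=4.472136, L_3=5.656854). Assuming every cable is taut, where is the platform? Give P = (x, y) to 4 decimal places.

(2.0000, 4.0000)

each cable: (A_i−P)·(A_i−P) = L_i²; let k_i = ‖A_i‖²−L_i²
k_1 = 0.0000+100.0000−40.0000 = 60.0000
row 1: 0.0000x + 20.0000y = 80.0000  (k_2=-20.0000)
row 2: -12.0000x + 20.0000y = 56.0000  (k_3=4.0000)
Cramer on rows 1–2 → x = 2.0000, y = 4.0000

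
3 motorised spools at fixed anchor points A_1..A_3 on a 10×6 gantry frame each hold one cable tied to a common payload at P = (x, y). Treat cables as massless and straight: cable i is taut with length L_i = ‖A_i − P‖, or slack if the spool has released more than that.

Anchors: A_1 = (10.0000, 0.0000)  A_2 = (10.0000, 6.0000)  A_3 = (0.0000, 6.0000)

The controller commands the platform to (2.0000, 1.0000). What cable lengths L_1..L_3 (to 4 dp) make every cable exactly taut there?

L_1: Δ = A_1−P = (8.0000, -1.0000) → ‖Δ‖ = √65.0000 = 8.0623
L_2: Δ = A_2−P = (8.0000, 5.0000) → ‖Δ‖ = √89.0000 = 9.4340
L_3: Δ = A_3−P = (-2.0000, 5.0000) → ‖Δ‖ = √29.0000 = 5.3852

(8.0623, 9.4340, 5.3852)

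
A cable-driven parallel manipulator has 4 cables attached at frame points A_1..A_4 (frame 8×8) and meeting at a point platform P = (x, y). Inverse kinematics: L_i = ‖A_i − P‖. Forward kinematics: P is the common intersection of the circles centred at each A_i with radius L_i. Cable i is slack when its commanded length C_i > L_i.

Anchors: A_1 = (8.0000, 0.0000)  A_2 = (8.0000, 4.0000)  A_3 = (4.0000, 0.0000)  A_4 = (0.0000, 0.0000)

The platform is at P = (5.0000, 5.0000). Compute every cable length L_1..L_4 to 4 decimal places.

(5.8310, 3.1623, 5.0990, 7.0711)

L_1: Δ = A_1−P = (3.0000, -5.0000) → ‖Δ‖ = √34.0000 = 5.8310
L_2: Δ = A_2−P = (3.0000, -1.0000) → ‖Δ‖ = √10.0000 = 3.1623
L_3: Δ = A_3−P = (-1.0000, -5.0000) → ‖Δ‖ = √26.0000 = 5.0990
L_4: Δ = A_4−P = (-5.0000, -5.0000) → ‖Δ‖ = √50.0000 = 7.0711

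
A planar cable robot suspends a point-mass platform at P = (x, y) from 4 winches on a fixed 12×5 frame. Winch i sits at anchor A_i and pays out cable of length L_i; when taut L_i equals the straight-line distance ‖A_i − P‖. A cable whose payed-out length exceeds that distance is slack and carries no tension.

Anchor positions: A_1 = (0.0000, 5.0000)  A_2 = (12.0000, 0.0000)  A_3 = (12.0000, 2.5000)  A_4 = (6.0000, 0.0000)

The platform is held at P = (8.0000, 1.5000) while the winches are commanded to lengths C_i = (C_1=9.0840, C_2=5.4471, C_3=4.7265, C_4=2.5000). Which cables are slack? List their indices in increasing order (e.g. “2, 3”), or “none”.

cable 1: √((-8.0000)²+(3.5000)²)=8.7321, C_1=9.0840: slack
cable 2: √((4.0000)²+(-1.5000)²)=4.2720, C_2=5.4471: slack
cable 3: √((4.0000)²+(1.0000)²)=4.1231, C_3=4.7265: slack
cable 4: √((-2.0000)²+(-1.5000)²)=2.5000, C_4=2.5000: taut

1, 2, 3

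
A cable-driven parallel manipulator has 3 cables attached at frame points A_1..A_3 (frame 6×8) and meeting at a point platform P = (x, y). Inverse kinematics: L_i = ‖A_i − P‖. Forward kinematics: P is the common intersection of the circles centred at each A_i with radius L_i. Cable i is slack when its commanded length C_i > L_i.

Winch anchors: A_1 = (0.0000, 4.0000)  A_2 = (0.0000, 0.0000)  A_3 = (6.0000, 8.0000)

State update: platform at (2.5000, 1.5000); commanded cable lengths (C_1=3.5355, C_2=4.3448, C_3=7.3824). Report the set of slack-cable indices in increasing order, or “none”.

cable 1: L_1 = ‖A_1−P‖ = 3.5355;  C_1 = 3.5355 → taut
cable 2: L_2 = ‖A_2−P‖ = 2.9155;  C_2 = 4.3448 → slack
cable 3: L_3 = ‖A_3−P‖ = 7.3824;  C_3 = 7.3824 → taut

2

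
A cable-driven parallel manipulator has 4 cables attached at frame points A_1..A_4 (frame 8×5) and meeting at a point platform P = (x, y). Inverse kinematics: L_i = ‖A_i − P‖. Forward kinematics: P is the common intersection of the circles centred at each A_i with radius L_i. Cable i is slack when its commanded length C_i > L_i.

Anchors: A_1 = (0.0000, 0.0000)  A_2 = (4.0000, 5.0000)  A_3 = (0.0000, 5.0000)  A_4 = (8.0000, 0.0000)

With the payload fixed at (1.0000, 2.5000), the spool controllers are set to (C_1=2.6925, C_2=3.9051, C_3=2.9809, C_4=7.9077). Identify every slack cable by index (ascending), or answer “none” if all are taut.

3, 4

cable 1: L_1 = ‖A_1−P‖ = 2.6926;  C_1 = 2.6925 → taut
cable 2: L_2 = ‖A_2−P‖ = 3.9051;  C_2 = 3.9051 → taut
cable 3: L_3 = ‖A_3−P‖ = 2.6926;  C_3 = 2.9809 → slack
cable 4: L_4 = ‖A_4−P‖ = 7.4330;  C_4 = 7.9077 → slack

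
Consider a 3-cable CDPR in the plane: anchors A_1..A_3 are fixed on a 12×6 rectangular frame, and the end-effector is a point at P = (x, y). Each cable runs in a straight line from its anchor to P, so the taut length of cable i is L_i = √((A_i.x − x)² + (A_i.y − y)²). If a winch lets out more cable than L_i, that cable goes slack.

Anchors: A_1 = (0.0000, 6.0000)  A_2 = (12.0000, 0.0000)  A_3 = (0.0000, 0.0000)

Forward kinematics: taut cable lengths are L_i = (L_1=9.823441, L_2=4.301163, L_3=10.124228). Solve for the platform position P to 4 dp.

(9.5000, 3.5000)

each cable: (A_i−P)·(A_i−P) = L_i²; let k_i = ‖A_i‖²−L_i²
k_1 = 0.0000+36.0000−96.5000 = -60.5000
row 1: -24.0000x + 12.0000y = -186.0000  (k_2=125.5000)
row 2: 0.0000x + 12.0000y = 42.0000  (k_3=-102.5000)
Cramer on rows 1–2 → x = 9.5000, y = 3.5000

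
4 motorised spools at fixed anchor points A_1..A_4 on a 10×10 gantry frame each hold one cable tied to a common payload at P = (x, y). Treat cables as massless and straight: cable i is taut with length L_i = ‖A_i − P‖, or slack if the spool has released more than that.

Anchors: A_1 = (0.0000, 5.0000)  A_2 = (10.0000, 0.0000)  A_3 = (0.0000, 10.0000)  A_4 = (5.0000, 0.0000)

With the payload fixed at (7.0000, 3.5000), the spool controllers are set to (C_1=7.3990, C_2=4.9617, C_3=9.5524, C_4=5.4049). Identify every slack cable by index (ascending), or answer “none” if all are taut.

1, 2, 4

i=1: geometric 7.1589 vs commanded 7.3990 ⇒ slack
i=2: geometric 4.6098 vs commanded 4.9617 ⇒ slack
i=3: geometric 9.5525 vs commanded 9.5524 ⇒ taut
i=4: geometric 4.0311 vs commanded 5.4049 ⇒ slack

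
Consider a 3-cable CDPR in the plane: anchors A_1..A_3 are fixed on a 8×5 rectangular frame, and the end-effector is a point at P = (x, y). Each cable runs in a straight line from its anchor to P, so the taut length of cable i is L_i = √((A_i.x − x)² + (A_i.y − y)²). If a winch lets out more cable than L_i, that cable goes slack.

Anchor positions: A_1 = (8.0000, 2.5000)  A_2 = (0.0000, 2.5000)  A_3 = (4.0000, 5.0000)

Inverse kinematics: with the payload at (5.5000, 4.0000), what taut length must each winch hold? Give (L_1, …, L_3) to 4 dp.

(2.9155, 5.7009, 1.8028)

cable 1: Δx=2.5000, Δy=-1.5000; L_1 = √(Δx²+Δy²) = 2.9155
cable 2: Δx=-5.5000, Δy=-1.5000; L_2 = √(Δx²+Δy²) = 5.7009
cable 3: Δx=-1.5000, Δy=1.0000; L_3 = √(Δx²+Δy²) = 1.8028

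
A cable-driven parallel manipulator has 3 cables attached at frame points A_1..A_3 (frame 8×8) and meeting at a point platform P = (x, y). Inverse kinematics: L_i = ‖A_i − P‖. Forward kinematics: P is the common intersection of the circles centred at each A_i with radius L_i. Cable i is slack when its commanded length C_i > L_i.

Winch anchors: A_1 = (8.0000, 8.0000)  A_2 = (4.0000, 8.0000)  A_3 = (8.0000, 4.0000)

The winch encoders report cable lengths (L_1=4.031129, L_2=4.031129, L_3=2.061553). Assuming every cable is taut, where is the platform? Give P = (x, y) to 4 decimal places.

each cable: (A_i−P)·(A_i−P) = L_i²; let k_i = ‖A_i‖²−L_i²
k_1 = 64.0000+64.0000−16.2500 = 111.7500
row 1: 8.0000x + 0.0000y = 48.0000  (k_2=63.7500)
row 2: 0.0000x + 8.0000y = 36.0000  (k_3=75.7500)
Cramer on rows 1–2 → x = 6.0000, y = 4.5000

(6.0000, 4.5000)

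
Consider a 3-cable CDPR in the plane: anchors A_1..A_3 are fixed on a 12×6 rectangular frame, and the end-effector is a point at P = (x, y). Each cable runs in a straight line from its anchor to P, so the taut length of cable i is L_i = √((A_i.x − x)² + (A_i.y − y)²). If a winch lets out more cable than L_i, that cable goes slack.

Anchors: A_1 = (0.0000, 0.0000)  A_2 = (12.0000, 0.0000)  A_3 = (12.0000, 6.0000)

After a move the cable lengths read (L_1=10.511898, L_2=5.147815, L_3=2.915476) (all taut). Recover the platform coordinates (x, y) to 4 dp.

expand ‖A_i−P‖²=L_i² and subtract eq 1 (k_i ≔ ‖A_i‖²−L_i²)
k_1 = 0.0000+0.0000−110.5000 = -110.5000
eq1−eq2 → [-24.0000  0.0000]·P = -228.0000
eq1−eq3 → [-24.0000  -12.0000]·P = -282.0000
2×2 solve → P = (9.5000, 4.5000)

(9.5000, 4.5000)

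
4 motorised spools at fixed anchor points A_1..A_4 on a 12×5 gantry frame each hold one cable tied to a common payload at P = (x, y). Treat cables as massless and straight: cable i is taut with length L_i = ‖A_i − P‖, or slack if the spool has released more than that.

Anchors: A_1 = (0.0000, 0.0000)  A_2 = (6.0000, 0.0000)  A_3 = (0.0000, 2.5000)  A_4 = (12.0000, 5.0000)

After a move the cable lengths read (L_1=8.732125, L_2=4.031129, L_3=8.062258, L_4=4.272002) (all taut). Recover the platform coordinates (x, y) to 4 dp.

circle eqns → linear via eq_j − eq_1; set c_j = A_j·A_j − L_j²
c_1 = 0.0000+0.0000−76.2500 = -76.2500
-12.0000·x + 0.0000·y = c_1−c_2 = -96.0000
0.0000·x − 5.0000·y = c_1−c_3 = -17.5000
-24.0000·x − 10.0000·y = c_1−c_4 = -227.0000
solve first two rows → x=8.0000, y=3.5000
check cable 4: ‖A_4−P‖² = 18.2500 ≈ L_4² = 18.2500 ✓

(8.0000, 3.5000)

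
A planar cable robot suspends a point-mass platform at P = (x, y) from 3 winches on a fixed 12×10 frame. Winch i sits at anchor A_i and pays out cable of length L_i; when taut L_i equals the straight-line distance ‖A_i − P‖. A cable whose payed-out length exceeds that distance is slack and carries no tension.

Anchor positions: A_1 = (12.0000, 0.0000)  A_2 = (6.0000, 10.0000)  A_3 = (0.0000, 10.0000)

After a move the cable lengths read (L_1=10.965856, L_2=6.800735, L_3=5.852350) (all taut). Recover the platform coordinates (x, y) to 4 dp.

expand ‖A_i−P‖²=L_i² and subtract eq 1 (q_i ≔ ‖A_i‖²−L_i²)
q_1 = 144.0000+0.0000−120.2500 = 23.7500
eq1−eq2 → [12.0000  -20.0000]·P = -66.0000
eq1−eq3 → [24.0000  -20.0000]·P = -42.0000
2×2 solve → P = (2.0000, 4.5000)

(2.0000, 4.5000)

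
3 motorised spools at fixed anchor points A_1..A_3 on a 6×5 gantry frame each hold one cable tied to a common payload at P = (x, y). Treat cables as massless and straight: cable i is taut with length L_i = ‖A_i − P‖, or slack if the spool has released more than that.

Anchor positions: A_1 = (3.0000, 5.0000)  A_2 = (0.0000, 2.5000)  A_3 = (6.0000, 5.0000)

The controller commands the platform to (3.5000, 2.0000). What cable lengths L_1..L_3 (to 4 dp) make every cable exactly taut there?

cable 1: Δx=-0.5000, Δy=3.0000; L_1 = √(Δx²+Δy²) = 3.0414
cable 2: Δx=-3.5000, Δy=0.5000; L_2 = √(Δx²+Δy²) = 3.5355
cable 3: Δx=2.5000, Δy=3.0000; L_3 = √(Δx²+Δy²) = 3.9051

(3.0414, 3.5355, 3.9051)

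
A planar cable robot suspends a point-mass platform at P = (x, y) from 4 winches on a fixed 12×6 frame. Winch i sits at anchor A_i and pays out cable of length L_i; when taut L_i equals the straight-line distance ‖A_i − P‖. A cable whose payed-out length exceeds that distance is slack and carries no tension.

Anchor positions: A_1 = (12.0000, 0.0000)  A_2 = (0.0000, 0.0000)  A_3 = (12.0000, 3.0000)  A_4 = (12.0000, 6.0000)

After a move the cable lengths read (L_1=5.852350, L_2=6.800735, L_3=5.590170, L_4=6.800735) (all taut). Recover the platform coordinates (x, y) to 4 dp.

expand ‖A_i−P‖²=L_i² and subtract eq 1 (k_i ≔ ‖A_i‖²−L_i²)
k_1 = 144.0000+0.0000−34.2500 = 109.7500
eq1−eq2 → [24.0000  0.0000]·P = 156.0000
eq1−eq3 → [0.0000  -6.0000]·P = -12.0000
eq1−eq4 → [0.0000  -12.0000]·P = -24.0000
2×2 solve → P = (6.5000, 2.0000)
check cable 4: ‖A_4−P‖² = 46.2500 ≈ L_4² = 46.2500 ✓

(6.5000, 2.0000)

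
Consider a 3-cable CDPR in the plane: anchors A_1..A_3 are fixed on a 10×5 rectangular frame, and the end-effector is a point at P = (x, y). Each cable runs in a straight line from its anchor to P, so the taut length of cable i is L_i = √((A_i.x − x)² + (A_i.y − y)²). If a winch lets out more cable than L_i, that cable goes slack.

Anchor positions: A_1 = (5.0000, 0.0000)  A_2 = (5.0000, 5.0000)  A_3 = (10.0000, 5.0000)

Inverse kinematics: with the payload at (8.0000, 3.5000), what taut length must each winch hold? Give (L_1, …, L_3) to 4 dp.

L_1: Δ = A_1−P = (-3.0000, -3.5000) → ‖Δ‖ = √21.2500 = 4.6098
L_2: Δ = A_2−P = (-3.0000, 1.5000) → ‖Δ‖ = √11.2500 = 3.3541
L_3: Δ = A_3−P = (2.0000, 1.5000) → ‖Δ‖ = √6.2500 = 2.5000

(4.6098, 3.3541, 2.5000)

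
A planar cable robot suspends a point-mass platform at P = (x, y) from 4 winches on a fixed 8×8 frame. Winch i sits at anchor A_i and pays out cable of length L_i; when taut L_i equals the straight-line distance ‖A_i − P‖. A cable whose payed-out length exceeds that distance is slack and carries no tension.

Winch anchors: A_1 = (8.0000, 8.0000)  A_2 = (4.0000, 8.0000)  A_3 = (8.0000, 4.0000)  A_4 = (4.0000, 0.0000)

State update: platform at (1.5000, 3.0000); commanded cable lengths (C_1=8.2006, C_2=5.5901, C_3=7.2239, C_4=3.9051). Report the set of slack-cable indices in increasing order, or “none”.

3

i=1: geometric 8.2006 vs commanded 8.2006 ⇒ taut
i=2: geometric 5.5902 vs commanded 5.5901 ⇒ taut
i=3: geometric 6.5765 vs commanded 7.2239 ⇒ slack
i=4: geometric 3.9051 vs commanded 3.9051 ⇒ taut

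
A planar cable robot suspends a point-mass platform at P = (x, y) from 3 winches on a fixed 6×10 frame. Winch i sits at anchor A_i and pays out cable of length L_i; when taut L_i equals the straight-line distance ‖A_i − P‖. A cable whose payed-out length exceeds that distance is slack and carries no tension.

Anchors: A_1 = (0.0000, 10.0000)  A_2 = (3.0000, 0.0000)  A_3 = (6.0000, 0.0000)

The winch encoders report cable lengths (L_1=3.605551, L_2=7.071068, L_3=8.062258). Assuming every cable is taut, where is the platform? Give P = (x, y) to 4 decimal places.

circle eqns → linear via eq_j − eq_1; set k_j = A_j·A_j − L_j²
k_1 = 0.0000+100.0000−13.0000 = 87.0000
-6.0000·x + 20.0000·y = k_1−k_2 = 128.0000
-12.0000·x + 20.0000·y = k_1−k_3 = 116.0000
solve first two rows → x=2.0000, y=7.0000

(2.0000, 7.0000)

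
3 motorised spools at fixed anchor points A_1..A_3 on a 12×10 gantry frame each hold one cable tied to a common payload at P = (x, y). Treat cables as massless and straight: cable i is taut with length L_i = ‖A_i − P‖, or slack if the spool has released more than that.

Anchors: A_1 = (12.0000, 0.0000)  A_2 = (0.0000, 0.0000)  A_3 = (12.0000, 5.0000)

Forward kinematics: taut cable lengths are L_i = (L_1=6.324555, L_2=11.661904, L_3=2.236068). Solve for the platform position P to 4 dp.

(10.0000, 6.0000)

expand ‖A_i−P‖²=L_i² and subtract eq 1 (c_i ≔ ‖A_i‖²−L_i²)
c_1 = 144.0000+0.0000−40.0000 = 104.0000
eq1−eq2 → [24.0000  0.0000]·P = 240.0000
eq1−eq3 → [0.0000  -10.0000]·P = -60.0000
2×2 solve → P = (10.0000, 6.0000)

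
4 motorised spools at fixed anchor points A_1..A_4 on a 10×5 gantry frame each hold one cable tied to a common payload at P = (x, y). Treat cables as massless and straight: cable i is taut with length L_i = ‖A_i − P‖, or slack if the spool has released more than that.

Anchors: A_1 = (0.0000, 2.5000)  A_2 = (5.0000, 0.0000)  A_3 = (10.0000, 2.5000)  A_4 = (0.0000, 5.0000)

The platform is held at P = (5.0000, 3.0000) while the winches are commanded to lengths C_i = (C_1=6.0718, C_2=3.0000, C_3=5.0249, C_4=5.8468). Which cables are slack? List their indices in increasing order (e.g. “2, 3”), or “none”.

1, 4

cable 1: L_1 = ‖A_1−P‖ = 5.0249;  C_1 = 6.0718 → slack
cable 2: L_2 = ‖A_2−P‖ = 3.0000;  C_2 = 3.0000 → taut
cable 3: L_3 = ‖A_3−P‖ = 5.0249;  C_3 = 5.0249 → taut
cable 4: L_4 = ‖A_4−P‖ = 5.3852;  C_4 = 5.8468 → slack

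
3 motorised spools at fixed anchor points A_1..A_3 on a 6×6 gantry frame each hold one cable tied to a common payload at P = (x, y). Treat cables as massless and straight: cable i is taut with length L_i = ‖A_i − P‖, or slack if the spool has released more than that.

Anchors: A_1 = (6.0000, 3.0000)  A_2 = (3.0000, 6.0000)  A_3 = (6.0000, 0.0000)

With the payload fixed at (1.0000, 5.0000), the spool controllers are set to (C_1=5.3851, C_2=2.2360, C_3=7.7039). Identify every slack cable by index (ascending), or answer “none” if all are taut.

3

cable 1: L_1 = ‖A_1−P‖ = 5.3852;  C_1 = 5.3851 → taut
cable 2: L_2 = ‖A_2−P‖ = 2.2361;  C_2 = 2.2360 → taut
cable 3: L_3 = ‖A_3−P‖ = 7.0711;  C_3 = 7.7039 → slack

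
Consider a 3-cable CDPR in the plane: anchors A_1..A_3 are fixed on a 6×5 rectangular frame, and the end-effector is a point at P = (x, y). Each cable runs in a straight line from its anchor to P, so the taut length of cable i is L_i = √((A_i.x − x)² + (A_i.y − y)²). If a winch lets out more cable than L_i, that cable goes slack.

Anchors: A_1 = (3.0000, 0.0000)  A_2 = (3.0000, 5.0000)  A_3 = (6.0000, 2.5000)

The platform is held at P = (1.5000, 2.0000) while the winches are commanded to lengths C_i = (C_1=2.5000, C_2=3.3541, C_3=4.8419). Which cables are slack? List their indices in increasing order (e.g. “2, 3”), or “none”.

3

cable 1: L_1 = ‖A_1−P‖ = 2.5000;  C_1 = 2.5000 → taut
cable 2: L_2 = ‖A_2−P‖ = 3.3541;  C_2 = 3.3541 → taut
cable 3: L_3 = ‖A_3−P‖ = 4.5277;  C_3 = 4.8419 → slack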